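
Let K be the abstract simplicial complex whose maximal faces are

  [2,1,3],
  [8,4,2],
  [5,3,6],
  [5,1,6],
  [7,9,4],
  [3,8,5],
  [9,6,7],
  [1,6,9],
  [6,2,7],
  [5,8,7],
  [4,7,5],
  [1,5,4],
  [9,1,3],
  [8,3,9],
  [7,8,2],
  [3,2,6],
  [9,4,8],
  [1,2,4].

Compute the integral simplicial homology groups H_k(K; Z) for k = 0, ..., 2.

H_0 ≅ Z,  H_1 ≅ Z ⊕ Z/2Z,  H_2 = 0.

K has 9 vertices, 27 edges, 18 triangles.
rank ∂_0 = 0, rank ∂_1 = 8 ⇒ b_0 = 9 − 0 − 8 = 1; all invariant factors of ∂_1 are 1 so no torsion. So H_0 = Z.
rank ∂_1 = 8, rank ∂_2 = 18 ⇒ b_1 = 27 − 8 − 18 = 1; ∂_2 has invariant factor(s) [2] giving torsion. So H_1 = Z ⊕ Z/2Z.
rank ∂_2 = 18, rank ∂_3 = 0 ⇒ b_2 = 18 − 18 − 0 = 0. So H_2 = 0.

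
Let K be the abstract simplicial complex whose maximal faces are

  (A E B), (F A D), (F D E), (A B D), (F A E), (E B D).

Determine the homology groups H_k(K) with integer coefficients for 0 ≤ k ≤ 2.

H_0 ≅ Z,  H_1 = 0,  H_2 ≅ Z.

K has 5 vertices, 9 edges, 6 triangles.
rank ∂_0 = 0, rank ∂_1 = 4 ⇒ b_0 = 5 − 0 − 4 = 1; all invariant factors of ∂_1 are 1 so no torsion. So H_0 = Z.
rank ∂_1 = 4, rank ∂_2 = 5 ⇒ b_1 = 9 − 4 − 5 = 0; all invariant factors of ∂_2 are 1 so no torsion. So H_1 = 0.
rank ∂_2 = 5, rank ∂_3 = 0 ⇒ b_2 = 6 − 5 − 0 = 1. So H_2 = Z.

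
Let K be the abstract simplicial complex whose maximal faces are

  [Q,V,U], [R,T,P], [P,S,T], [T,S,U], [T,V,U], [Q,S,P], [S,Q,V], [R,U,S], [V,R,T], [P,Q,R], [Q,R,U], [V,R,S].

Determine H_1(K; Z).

Take the total order P < Q < R < S < T < U < V on the vertex set. Then K (dimension 2) consists of the simplices:

  0-simplices (7): P, Q, R, S, T, U, V
  1-simplices (18): PQ, PR, PS, PT, QR, QS, QU, QV, RS, RT, RU, RV, ST, SU, SV, TU, TV, UV
  2-simplices (12): PQR, PQS, PRT, PST, QRU, QSV, QUV, RSU, RSV, RTV, STU, TUV

giving chain groups C_0 ≅ Z^7, C_1 ≅ Z^18, C_2 ≅ Z^12.

The boundary map ∂_1: C_1 → C_0 sends each edge [p,q] (with p < q) to q − p. For instance
  ∂ST = T − S.
The 7×18 boundary matrix has rank 6 and Smith normal form diag(1,1,1,1,1,1).

Boundary ∂_2: C_2 → C_1 sends each 2-simplex [p,q,r] to [q,r] − [p,r] + [p,q]. For instance
  ∂STU = TU − SU + ST,
  ∂RSV = SV − RV + RS.
The 18×12 boundary matrix has rank 12 and Smith normal form diag(1,1,1,1,1,1,1,1,1,1,1,2).

Now H_k = ker ∂_k / im ∂_{k+1}, so:

  H_1: rank ker ∂_1 − rank ∂_2 = (18 − 6) − 12 = 0, and ∂_2 has invariant factor 2 > 1, so H_1 ≅ Z/2Z.

H_1 = Z/2Z.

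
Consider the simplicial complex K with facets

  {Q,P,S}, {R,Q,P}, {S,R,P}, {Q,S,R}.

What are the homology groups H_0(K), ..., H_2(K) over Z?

H_0 = Z,  H_1 = 0,  H_2 = Z.

Order the vertices as P < Q < R < S. Listing each simplex with vertices in this order, K has dimension 2 with simplices:

  0-simplices (4): P, Q, R, S
  1-simplices (6): PQ, PR, PS, QR, QS, RS
  2-simplices (4): PQR, PQS, PRS, QRS

so the chain groups are C_0 ≅ Z^4, C_1 ≅ Z^6, C_2 ≅ Z^4.

∂_1: C_1 → C_0 is given by ∂[p,q] = [q] − [p]. For instance
  ∂PS = S − P.
This gives a 4×6 integer matrix of rank 3; reducing to Smith normal form yields diagonal entries (1,1,1).

∂_2: C_2 → C_1 maps a triangle to the signed sum of its edges. For instance
  ∂QRS = RS − QS + QR,
  ∂PQR = QR − PR + PQ.
The 6×4 boundary matrix has rank 3 and Smith normal form diag(1,1,1).

Now H_k = ker ∂_k / im ∂_{k+1}, so:

  H_0: rank C_0 − rank ∂_1 = 4 − 3 = 1, and the invariant factors of ∂_1 are all 1, so H_0 ≅ Z.
  H_1: rank ker ∂_1 − rank ∂_2 = (6 − 3) − 3 = 0, and the invariant factors of ∂_2 are all 1, so H_1 ≅ 0.
  H_2: rank ker ∂_2 − rank ∂_3 = (4 − 3) − 0 = 1, and there is no ∂_3, so H_2 ≅ Z.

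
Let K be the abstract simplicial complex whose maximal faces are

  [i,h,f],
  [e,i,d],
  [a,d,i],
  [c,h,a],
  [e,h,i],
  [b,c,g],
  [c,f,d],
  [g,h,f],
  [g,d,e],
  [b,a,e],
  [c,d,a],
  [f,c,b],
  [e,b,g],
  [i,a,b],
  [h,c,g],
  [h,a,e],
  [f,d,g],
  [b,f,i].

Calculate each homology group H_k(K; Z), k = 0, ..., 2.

H_0 ≅ Z,  H_1 ≅ Z × Z/2,  H_2 = 0.

Take the total order a < b < c < d < e < f < g < h < i on the vertex set. Then K (dimension 2) consists of the simplices:

  0-simplices (9): a, b, c, d, e, f, g, h, i
  1-simplices (27): ab, ac, ad, ae, ah, ai, bc, be, bf, bg, bi, cd, cf, cg, ch, de, df, dg, di, eg, eh, ei, fg, fh, fi, gh, hi
  2-simplices (18): abe, abi, acd, ach, adi, aeh, bcf, bcg, beg, bfi, cdf, cgh, deg, dei, dfg, ehi, fgh, fhi

giving chain groups C_0 ≅ Z^9, C_1 ≅ Z^27, C_2 ≅ Z^18.

Boundary ∂_1: C_1 → C_0 is given by ∂[p,q] = [q] − [p].
The resulting 9×27 matrix has rank 8, and its Smith normal form has invariant factors (1,1,1,1,1,1,1,1).

∂_2: C_2 → C_1 acts by ∂[p,q,r] = [q,r] − [p,r] + [p,q]. For instance
  ∂bfi = fi − bi + bf,
  ∂ach = ch − ah + ac.
This gives a 27×18 integer matrix of rank 18; reducing to Smith normal form yields diagonal entries (1,1,1,1,1,1,1,1,1,1,1,1,1,1,1,1,1,2).

Reading off H_k = ker ∂_k / im ∂_{k+1}:

  H_0: rank C_0 − rank ∂_1 = 9 − 8 = 1, and the invariant factors of ∂_1 are all 1, so H_0 ≅ Z.
  H_1: rank ker ∂_1 − rank ∂_2 = (27 − 8) − 18 = 1, and ∂_2 has invariant factor 2 > 1, so H_1 ≅ Z × Z/2.
  H_2: rank ker ∂_2 − rank ∂_3 = (18 − 18) − 0 = 0, and there is no ∂_3, so H_2 ≅ 0.

As a check, the Euler characteristic is 9 − 27 + 18 = 0, which agrees with 1 − 1 + 0 = 0.
(K is a triangulation of the Klein bottle.)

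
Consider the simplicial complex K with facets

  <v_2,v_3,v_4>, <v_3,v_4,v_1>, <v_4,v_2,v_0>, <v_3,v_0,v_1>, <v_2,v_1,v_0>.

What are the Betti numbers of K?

b_0 = 1, b_1 = 1, b_2 = 0.

Fix the vertex order v_0 < v_1 < v_2 < v_3 < v_4 and write every simplex with vertices in increasing order. Then dim K = 2 and the simplices of K are:

  0-simplices (5): [v_0], [v_1], [v_2], [v_3], [v_4]
  1-simplices (10): [v_0,v_1], [v_0,v_2], [v_0,v_3], [v_0,v_4], [v_1,v_2], [v_1,v_3], [v_1,v_4], [v_2,v_3], [v_2,v_4], [v_3,v_4]
  2-simplices (5): [v_0,v_1,v_2], [v_0,v_1,v_3], [v_0,v_2,v_4], [v_1,v_3,v_4], [v_2,v_3,v_4]

giving chain groups C_0 ≅ Z^5, C_1 ≅ Z^10, C_2 ≅ Z^5.

The boundary map ∂_1: C_1 → C_0 is given by ∂[p,q] = [q] − [p]. For instance
  ∂[v_2,v_3] = [v_3] − [v_2].
As a 5×10 matrix over Z this has rank 4, with invariant factors (1,1,1,1).

The boundary map ∂_2: C_2 → C_1 acts by ∂[p,q,r] = [q,r] − [p,r] + [p,q]. For instance
  ∂[v_0,v_2,v_4] = [v_2,v_4] − [v_0,v_4] + [v_0,v_2],
  ∂[v_0,v_1,v_3] = [v_1,v_3] − [v_0,v_3] + [v_0,v_1].
This gives a 10×5 integer matrix of rank 5; reducing to Smith normal form yields diagonal entries (1,1,1,1,1).

Reading off H_k = ker ∂_k / im ∂_{k+1}:

  H_0: rank C_0 − rank ∂_1 = 5 − 4 = 1, and the invariant factors of ∂_1 are all 1, so H_0 = Z.
  H_1: rank ker ∂_1 − rank ∂_2 = (10 − 4) − 5 = 1, and the invariant factors of ∂_2 are all 1, so H_1 = Z.
  H_2: rank ker ∂_2 − rank ∂_3 = (5 − 5) − 0 = 0, and there is no ∂_3, so H_2 = 0.

Hence the Betti numbers are b_0 = 1, b_1 = 1, b_2 = 0.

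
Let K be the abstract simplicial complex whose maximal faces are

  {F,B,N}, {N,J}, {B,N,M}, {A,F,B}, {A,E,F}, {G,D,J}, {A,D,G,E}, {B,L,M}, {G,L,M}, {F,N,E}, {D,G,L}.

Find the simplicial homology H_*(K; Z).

We work with the vertex ordering A < B < D < E < F < G < J < L < M < N. The simplices of K, each written with vertices in increasing order, are:

  0-simplices (10): A, B, D, E, F, G, J, L, M, N
  1-simplices (23): AB, AD, AE, AF, AG, BF, BL, BM, BN, DE, DG, DJ, DL, EF, EG, EN, FN, GJ, GL, GM, JN, LM, MN
  2-simplices (13): ABF, ADE, ADG, AEF, AEG, BFN, BLM, BMN, DEG, DGJ, DGL, EFN, GLM
  3-simplices (1): ADEG

giving chain groups C_0 ≅ Z^10, C_1 ≅ Z^23, C_2 ≅ Z^13, C_3 ≅ Z^1.

∂_1: C_1 → C_0 sends each edge [p,q] (with p < q) to q − p. For instance
  ∂AE = E − A.
The 10×23 boundary matrix has rank 9 and Smith normal form diag(1,1,1,1,1,1,1,1,1).

Boundary ∂_2: C_2 → C_1 maps a triangle to the signed sum of its edges. For instance
  ∂GLM = LM − GM + GL,
  ∂ABF = BF − AF + AB.
The 23×13 boundary matrix has rank 12 and Smith normal form diag(1,1,1,1,1,1,1,1,1,1,1,1).

The boundary map ∂_3: C_3 → C_2 sends each 3-simplex σ to the alternating sum Σ_i (−1)^i (σ with its i-th vertex removed). For instance
  ∂ADEG = DEG − AEG + ADG − ADE.
As a 13×1 matrix over Z this has rank 1, with invariant factors (1).

Now H_k = ker ∂_k / im ∂_{k+1}, so:

  H_0: rank C_0 − rank ∂_1 = 10 − 9 = 1, and the invariant factors of ∂_1 are all 1, so H_0 ≅ Z.
  H_1: rank ker ∂_1 − rank ∂_2 = (23 − 9) − 12 = 2, and the invariant factors of ∂_2 are all 1, so H_1 ≅ Z^2.
  H_2: rank ker ∂_2 − rank ∂_3 = (13 − 12) − 1 = 0, and the invariant factors of ∂_3 are all 1, so H_2 ≅ 0.
  H_3: rank ker ∂_3 − rank ∂_4 = (1 − 1) − 0 = 0, and there is no ∂_4, so H_3 ≅ 0.

As a check, the Euler characteristic is 10 − 23 + 13 − 1 = -1, which agrees with 1 − 2 + 0 − 0 = -1.

H_0 ≅ Z,  H_1 ≅ Z^2,  H_2 = 0,  H_3 = 0.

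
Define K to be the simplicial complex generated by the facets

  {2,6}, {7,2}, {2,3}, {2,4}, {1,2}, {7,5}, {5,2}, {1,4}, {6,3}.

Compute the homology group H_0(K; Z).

H_0 = Z.

Take the total order 1 < 2 < 3 < 4 < 5 < 6 < 7 on the vertex set. Then K (dimension 1) consists of the simplices:

  0-simplices (7): [1], [2], [3], [4], [5], [6], [7]
  1-simplices (9): [1,2], [1,4], [2,3], [2,4], [2,5], [2,6], [2,7], [3,6], [5,7]

giving chain groups C_0 ≅ Z^7, C_1 ≅ Z^9.

∂_1: C_1 → C_0 sends each edge [p,q] (with p < q) to q − p.
As a 7×9 matrix over Z this has rank 6, with invariant factors (1,1,1,1,1,1).

Computing H_k = (kernel of ∂_k) / (image of ∂_{k+1}):

  H_0: rank C_0 − rank ∂_1 = 7 − 6 = 1, and the invariant factors of ∂_1 are all 1, so H_0 ≅ Z.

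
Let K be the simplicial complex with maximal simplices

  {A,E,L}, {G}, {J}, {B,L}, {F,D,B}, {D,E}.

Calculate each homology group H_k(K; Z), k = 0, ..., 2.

We work with the vertex ordering A < B < D < E < F < G < J < L. The simplices of K, each written with vertices in increasing order, are:

  0-simplices (8): A, B, D, E, F, G, J, L
  1-simplices (8): AE, AL, BD, BF, BL, DE, DF, EL
  2-simplices (2): AEL, BDF

so the chain groups are C_0 ≅ Z^8, C_1 ≅ Z^8, C_2 ≅ Z^2.

∂_1: C_1 → C_0 is given by ∂[p,q] = [q] − [p]. For instance
  ∂EL = L − E.
The 8×8 boundary matrix has rank 5 and Smith normal form diag(1,1,1,1,1).

The boundary map ∂_2: C_2 → C_1 maps a triangle to the signed sum of its edges. For instance
  ∂BDF = DF − BF + BD,
  ∂AEL = EL − AL + AE.
The resulting 8×2 matrix has rank 2, and its Smith normal form has invariant factors (1,1).

Now H_k = ker ∂_k / im ∂_{k+1}, so:

  H_0: rank C_0 − rank ∂_1 = 8 − 5 = 3, and the invariant factors of ∂_1 are all 1, so H_0 ≅ Z^3.
  H_1: rank ker ∂_1 − rank ∂_2 = (8 − 5) − 2 = 1, and the invariant factors of ∂_2 are all 1, so H_1 ≅ Z.
  H_2: rank ker ∂_2 − rank ∂_3 = (2 − 2) − 0 = 0, and there is no ∂_3, so H_2 ≅ 0.

As a check, the Euler characteristic is 8 − 8 + 2 = 2, which agrees with 3 − 1 + 0 = 2.

H_0 ≅ Z^3,  H_1 ≅ Z,  H_2 = 0.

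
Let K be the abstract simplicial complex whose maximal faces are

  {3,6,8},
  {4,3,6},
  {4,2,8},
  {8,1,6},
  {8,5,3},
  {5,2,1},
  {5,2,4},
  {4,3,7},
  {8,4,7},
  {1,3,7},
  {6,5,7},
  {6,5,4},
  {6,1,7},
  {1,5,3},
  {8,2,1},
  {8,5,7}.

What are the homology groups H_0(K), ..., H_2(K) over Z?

Fix the vertex order 1 < 2 < 3 < 4 < 5 < 6 < 7 < 8 and write every simplex with vertices in increasing order. Then dim K = 2 and the simplices of K are:

  0-simplices (8): [1], [2], [3], [4], [5], [6], [7], [8]
  1-simplices (24): (24 of them)
  2-simplices (16): [1,2,5], [1,2,8], [1,3,5], [1,3,7], [1,6,7], [1,6,8], [2,4,5], [2,4,8], [3,4,6], [3,4,7], [3,5,8], [3,6,8], [4,5,6], [4,7,8], [5,6,7], [5,7,8]

Hence C_0 ≅ Z^8, C_1 ≅ Z^24, C_2 ≅ Z^16.

Boundary ∂_1: C_1 → C_0 is given by ∂[p,q] = [q] − [p]. For instance
  ∂[6,7] = [7] − [6].
This gives a 8×24 integer matrix of rank 7; reducing to Smith normal form yields diagonal entries (1,1,1,1,1,1,1).

∂_2: C_2 → C_1 acts by ∂[p,q,r] = [q,r] − [p,r] + [p,q]. For instance
  ∂[1,3,7] = [3,7] − [1,7] + [1,3],
  ∂[3,5,8] = [5,8] − [3,8] + [3,5].
This gives a 24×16 integer matrix of rank 15; reducing to Smith normal form yields diagonal entries (1,1,1,1,1,1,1,1,1,1,1,1,1,1,1).

Computing H_k = (kernel of ∂_k) / (image of ∂_{k+1}):

  H_0: rank C_0 − rank ∂_1 = 8 − 7 = 1, and the invariant factors of ∂_1 are all 1, so H_0 = Z.
  H_1: rank ker ∂_1 − rank ∂_2 = (24 − 7) − 15 = 2, and the invariant factors of ∂_2 are all 1, so H_1 = Z^2.
  H_2: rank ker ∂_2 − rank ∂_3 = (16 − 15) − 0 = 1, and there is no ∂_3, so H_2 = Z.

As a check, the Euler characteristic is 8 − 24 + 16 = 0, which agrees with 1 − 2 + 1 = 0.

H_0 ≅ Z,  H_1 ≅ Z^2,  H_2 ≅ Z.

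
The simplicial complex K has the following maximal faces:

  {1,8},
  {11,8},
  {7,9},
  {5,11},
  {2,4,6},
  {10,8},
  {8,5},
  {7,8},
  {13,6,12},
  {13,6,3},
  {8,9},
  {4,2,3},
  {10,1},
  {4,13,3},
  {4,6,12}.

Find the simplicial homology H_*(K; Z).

H_0 = Z^2,  H_1 = Z^4,  H_2 = 0.

Order the vertices as 1 < 2 < 3 < 4 < 5 < 6 < 7 < 8 < 9 < 10 < 11 < 12 < 13. Listing each simplex with vertices in this order, K has dimension 2 with simplices:

  0-simplices (13): [1], [2], [3], [4], [5], [6], [7], [8], [9], [10], [11], [12], [13]
  1-simplices (21): [1,8], [1,10], [2,3], [2,4], [2,6], [3,4], [3,6], [3,13], [4,6], [4,12], [4,13], [5,8], [5,11], [6,12], [6,13], [7,8], [7,9], [8,9], [8,10], [8,11], [12,13]
  2-simplices (6): [2,3,4], [2,4,6], [3,4,13], [3,6,13], [4,6,12], [6,12,13]

giving chain groups C_0 ≅ Z^13, C_1 ≅ Z^21, C_2 ≅ Z^6.

Boundary ∂_1: C_1 → C_0 is given by ∂[p,q] = [q] − [p].
This gives a 13×21 integer matrix of rank 11; reducing to Smith normal form yields diagonal entries (1,1,1,1,1,1,1,1,1,1,1).

∂_2: C_2 → C_1 acts by ∂[p,q,r] = [q,r] − [p,r] + [p,q]. For instance
  ∂[4,6,12] = [6,12] − [4,12] + [4,6],
  ∂[2,4,6] = [4,6] − [2,6] + [2,4].
The 21×6 boundary matrix has rank 6 and Smith normal form diag(1,1,1,1,1,1).

From H_k ≅ ker(∂_k) / im(∂_{k+1}) we obtain:

  H_0: rank C_0 − rank ∂_1 = 13 − 11 = 2, and the invariant factors of ∂_1 are all 1, so H_0 = Z^2.
  H_1: rank ker ∂_1 − rank ∂_2 = (21 − 11) − 6 = 4, and the invariant factors of ∂_2 are all 1, so H_1 = Z^4.
  H_2: rank ker ∂_2 − rank ∂_3 = (6 − 6) − 0 = 0, and there is no ∂_3, so H_2 = 0.

(K is a triangulation of the disjoint union of a wedge of 3 circles and the cylinder S^1 x I.)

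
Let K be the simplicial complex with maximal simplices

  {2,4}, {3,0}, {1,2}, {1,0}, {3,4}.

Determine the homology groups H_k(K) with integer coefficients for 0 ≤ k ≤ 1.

Fix the vertex order 0 < 1 < 2 < 3 < 4 and write every simplex with vertices in increasing order. Then dim K = 1 and the simplices of K are:

  0-simplices (5): [0], [1], [2], [3], [4]
  1-simplices (5): [0,1], [0,3], [1,2], [2,4], [3,4]

giving chain groups C_0 ≅ Z^5, C_1 ≅ Z^5.

The boundary map ∂_1: C_1 → C_0 maps an edge to its endpoints' difference, ∂[p,q] = q − p. For instance
  ∂[2,4] = [4] − [2].
The resulting 5×5 matrix has rank 4, and its Smith normal form has invariant factors (1,1,1,1).

Reading off H_k = ker ∂_k / im ∂_{k+1}:

  H_0: rank C_0 − rank ∂_1 = 5 − 4 = 1, and the invariant factors of ∂_1 are all 1, so H_0 ≅ Z.
  H_1: rank ker ∂_1 − rank ∂_2 = (5 − 4) − 0 = 1, and there is no ∂_2, so H_1 ≅ Z.

(K is a triangulation of the circle S^1.)

H_0 = Z,  H_1 = Z.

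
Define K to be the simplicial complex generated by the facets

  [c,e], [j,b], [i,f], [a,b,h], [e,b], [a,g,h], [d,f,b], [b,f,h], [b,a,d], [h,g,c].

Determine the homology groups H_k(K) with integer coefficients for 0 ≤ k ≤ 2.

H_0 = Z,  H_1 = Z,  H_2 = 0.

Take the total order a < b < c < d < e < f < g < h < i < j on the vertex set. Then K (dimension 2) consists of the simplices:

  0-simplices (10): a, b, c, d, e, f, g, h, i, j
  1-simplices (16): ab, ad, ag, ah, bd, be, bf, bh, bj, ce, cg, ch, df, fh, fi, gh
  2-simplices (6): abd, abh, agh, bdf, bfh, cgh

Hence C_0 ≅ Z^10, C_1 ≅ Z^16, C_2 ≅ Z^6.

The boundary map ∂_1: C_1 → C_0 maps an edge to its endpoints' difference, ∂[p,q] = q − p. For instance
  ∂be = e − b.
The resulting 10×16 matrix has rank 9, and its Smith normal form has invariant factors (1,1,1,1,1,1,1,1,1).

∂_2: C_2 → C_1 maps a triangle to the signed sum of its edges. For instance
  ∂abh = bh − ah + ab,
  ∂agh = gh − ah + ag.
The 16×6 boundary matrix has rank 6 and Smith normal form diag(1,1,1,1,1,1).

Now H_k = ker ∂_k / im ∂_{k+1}, so:

  H_0: rank C_0 − rank ∂_1 = 10 − 9 = 1, and the invariant factors of ∂_1 are all 1, so H_0 = Z.
  H_1: rank ker ∂_1 − rank ∂_2 = (16 − 9) − 6 = 1, and the invariant factors of ∂_2 are all 1, so H_1 = Z.
  H_2: rank ker ∂_2 − rank ∂_3 = (6 − 6) − 0 = 0, and there is no ∂_3, so H_2 = 0.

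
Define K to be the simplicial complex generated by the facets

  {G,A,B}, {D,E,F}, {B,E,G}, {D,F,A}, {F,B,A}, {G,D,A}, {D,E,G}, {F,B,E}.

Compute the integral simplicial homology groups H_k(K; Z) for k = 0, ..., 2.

H_0 = Z,  H_1 = 0,  H_2 = Z.

Fix the vertex order A < B < D < E < F < G and write every simplex with vertices in increasing order. Then dim K = 2 and the simplices of K are:

  0-simplices (6): A, B, D, E, F, G
  1-simplices (12): AB, AD, AF, AG, BE, BF, BG, DE, DF, DG, EF, EG
  2-simplices (8): ABF, ABG, ADF, ADG, BEF, BEG, DEF, DEG

giving chain groups C_0 ≅ Z^6, C_1 ≅ Z^12, C_2 ≅ Z^8.

The boundary map ∂_1: C_1 → C_0 maps an edge to its endpoints' difference, ∂[p,q] = q − p. For instance
  ∂EG = G − E.
As a 6×12 matrix over Z this has rank 5, with invariant factors (1,1,1,1,1).

∂_2: C_2 → C_1 maps a triangle to the signed sum of its edges. For instance
  ∂ABG = BG − AG + AB,
  ∂ABF = BF − AF + AB.
The resulting 12×8 matrix has rank 7, and its Smith normal form has invariant factors (1,1,1,1,1,1,1).

Now H_k = ker ∂_k / im ∂_{k+1}, so:

  H_0: rank C_0 − rank ∂_1 = 6 − 5 = 1, and the invariant factors of ∂_1 are all 1, so H_0 = Z.
  H_1: rank ker ∂_1 − rank ∂_2 = (12 − 5) − 7 = 0, and the invariant factors of ∂_2 are all 1, so H_1 = 0.
  H_2: rank ker ∂_2 − rank ∂_3 = (8 − 7) − 0 = 1, and there is no ∂_3, so H_2 = Z.

As a check, the Euler characteristic is 6 − 12 + 8 = 2, which agrees with 1 − 0 + 1 = 2.
(K is a triangulation of the 2-sphere S^2.)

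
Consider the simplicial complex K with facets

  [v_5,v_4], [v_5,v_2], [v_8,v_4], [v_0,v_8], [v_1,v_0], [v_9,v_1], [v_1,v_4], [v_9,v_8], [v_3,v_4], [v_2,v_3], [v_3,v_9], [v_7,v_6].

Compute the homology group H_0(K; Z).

We work with the vertex ordering v_0 < v_1 < v_2 < v_3 < v_4 < v_5 < v_6 < v_7 < v_8 < v_9. The simplices of K, each written with vertices in increasing order, are:

  0-simplices (10): [v_0], [v_1], [v_2], [v_3], [v_4], [v_5], [v_6], [v_7], [v_8], [v_9]
  1-simplices (12): [v_0,v_1], [v_0,v_8], [v_1,v_4], [v_1,v_9], [v_2,v_3], [v_2,v_5], [v_3,v_4], [v_3,v_9], [v_4,v_5], [v_4,v_8], [v_6,v_7], [v_8,v_9]

Hence C_0 ≅ Z^10, C_1 ≅ Z^12.

∂_1: C_1 → C_0 maps an edge to its endpoints' difference, ∂[p,q] = q − p. For instance
  ∂[v_8,v_9] = [v_9] − [v_8].
This gives a 10×12 integer matrix of rank 8; reducing to Smith normal form yields diagonal entries (1,1,1,1,1,1,1,1).

Computing H_k = (kernel of ∂_k) / (image of ∂_{k+1}):

  H_0: rank C_0 − rank ∂_1 = 10 − 8 = 2, and the invariant factors of ∂_1 are all 1, so H_0 = Z^2.

H_0 = Z^2.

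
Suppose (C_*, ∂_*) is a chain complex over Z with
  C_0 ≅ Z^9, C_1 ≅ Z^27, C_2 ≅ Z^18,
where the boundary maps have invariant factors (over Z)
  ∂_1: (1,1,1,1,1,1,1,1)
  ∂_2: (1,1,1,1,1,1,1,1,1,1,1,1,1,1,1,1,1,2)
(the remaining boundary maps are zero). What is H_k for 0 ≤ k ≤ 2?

H_0 ≅ Z,  H_1 ≅ Z ⊕ Z/2,  H_2 = 0.

H_0: b_0 = 9 − 0 − 8 = 1; torsion from ∂_1 factors > 1: none. So H_0 ≅ Z.
H_1: b_1 = 27 − 8 − 18 = 1; torsion from ∂_2 factors > 1: [2]. So H_1 ≅ Z ⊕ Z/2.
H_2: b_2 = 18 − 18 − 0 = 0; torsion from ∂_3 factors > 1: none. So H_2 ≅ 0.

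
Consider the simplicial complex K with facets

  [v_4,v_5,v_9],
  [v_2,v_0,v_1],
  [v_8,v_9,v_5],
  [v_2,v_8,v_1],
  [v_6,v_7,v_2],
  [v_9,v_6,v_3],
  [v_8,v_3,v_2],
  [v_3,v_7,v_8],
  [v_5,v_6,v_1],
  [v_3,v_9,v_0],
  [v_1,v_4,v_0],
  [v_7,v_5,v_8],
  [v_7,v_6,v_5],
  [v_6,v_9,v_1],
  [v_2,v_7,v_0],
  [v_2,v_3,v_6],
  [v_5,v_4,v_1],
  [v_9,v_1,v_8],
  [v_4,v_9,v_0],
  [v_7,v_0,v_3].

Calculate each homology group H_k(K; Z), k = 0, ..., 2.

Order the vertices as v_0 < v_1 < v_2 < v_3 < v_4 < v_5 < v_6 < v_7 < v_8 < v_9. Listing each simplex with vertices in this order, K has dimension 2 with simplices:

  0-simplices (10): [v_0], [v_1], [v_2], [v_3], [v_4], [v_5], [v_6], [v_7], [v_8], [v_9]
  1-simplices (30): (30 of them)
  2-simplices (20): (20 of them)

giving chain groups C_0 ≅ Z^10, C_1 ≅ Z^30, C_2 ≅ Z^20.

Boundary ∂_1: C_1 → C_0 maps an edge to its endpoints' difference, ∂[p,q] = q − p.
The resulting 10×30 matrix has rank 9, and its Smith normal form has invariant factors (1,1,1,1,1,1,1,1,1).

∂_2: C_2 → C_1 maps a triangle to the signed sum of its edges. For instance
  ∂[v_1,v_8,v_9] = [v_8,v_9] − [v_1,v_9] + [v_1,v_8],
  ∂[v_5,v_6,v_7] = [v_6,v_7] − [v_5,v_7] + [v_5,v_6].
As a 30×20 matrix over Z this has rank 20, with invariant factors (1,1,1,1,1,1,1,1,1,1,1,1,1,1,1,1,1,1,1,2).

Now H_k = ker ∂_k / im ∂_{k+1}, so:

  H_0: rank C_0 − rank ∂_1 = 10 − 9 = 1, and the invariant factors of ∂_1 are all 1, so H_0 ≅ Z.
  H_1: rank ker ∂_1 − rank ∂_2 = (30 − 9) − 20 = 1, and ∂_2 has invariant factor 2 > 1, so H_1 ≅ Z ⊕ Z/2Z.
  H_2: rank ker ∂_2 − rank ∂_3 = (20 − 20) − 0 = 0, and there is no ∂_3, so H_2 ≅ 0.

H_0 = Z,  H_1 = Z ⊕ Z/2Z,  H_2 = 0.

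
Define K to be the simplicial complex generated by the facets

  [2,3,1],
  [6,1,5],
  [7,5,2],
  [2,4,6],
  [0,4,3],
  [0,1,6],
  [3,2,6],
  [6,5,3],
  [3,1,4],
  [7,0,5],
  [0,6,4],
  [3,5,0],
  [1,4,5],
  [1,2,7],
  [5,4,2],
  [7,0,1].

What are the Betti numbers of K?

Order the vertices as 0 < 1 < 2 < 3 < 4 < 5 < 6 < 7. Listing each simplex with vertices in this order, K has dimension 2 with simplices:

  0-simplices (8): [0], [1], [2], [3], [4], [5], [6], [7]
  1-simplices (24): (24 of them)
  2-simplices (16): [0,1,6], [0,1,7], [0,3,4], [0,3,5], [0,4,6], [0,5,7], [1,2,3], [1,2,7], [1,3,4], [1,4,5], [1,5,6], [2,3,6], [2,4,5], [2,4,6], [2,5,7], [3,5,6]

Hence C_0 ≅ Z^8, C_1 ≅ Z^24, C_2 ≅ Z^16.

The boundary map ∂_1: C_1 → C_0 is given by ∂[p,q] = [q] − [p]. For instance
  ∂[4,5] = [5] − [4].
This gives a 8×24 integer matrix of rank 7; reducing to Smith normal form yields diagonal entries (1,1,1,1,1,1,1).

∂_2: C_2 → C_1 sends each 2-simplex [p,q,r] to [q,r] − [p,r] + [p,q]. For instance
  ∂[1,4,5] = [4,5] − [1,5] + [1,4],
  ∂[0,4,6] = [4,6] − [0,6] + [0,4].
The 24×16 boundary matrix has rank 15 and Smith normal form diag(1,1,1,1,1,1,1,1,1,1,1,1,1,1,1).

Now H_k = ker ∂_k / im ∂_{k+1}, so:

  H_0: rank C_0 − rank ∂_1 = 8 − 7 = 1, and the invariant factors of ∂_1 are all 1, so H_0 ≅ Z.
  H_1: rank ker ∂_1 − rank ∂_2 = (24 − 7) − 15 = 2, and the invariant factors of ∂_2 are all 1, so H_1 ≅ Z^2.
  H_2: rank ker ∂_2 − rank ∂_3 = (16 − 15) − 0 = 1, and there is no ∂_3, so H_2 ≅ Z.

As a check, the Euler characteristic is 8 − 24 + 16 = 0, which agrees with 1 − 2 + 1 = 0.

Hence the Betti numbers are b_0 = 1, b_1 = 2, b_2 = 1.

b_0 = 1, b_1 = 2, b_2 = 1.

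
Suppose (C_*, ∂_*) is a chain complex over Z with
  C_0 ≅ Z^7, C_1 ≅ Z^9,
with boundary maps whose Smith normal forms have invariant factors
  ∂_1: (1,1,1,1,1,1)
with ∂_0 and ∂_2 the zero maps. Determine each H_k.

H_0: b_0 = 7 − 0 − 6 = 1; torsion from ∂_1 factors > 1: none. So H_0 = Z.
H_1: b_1 = 9 − 6 − 0 = 3; torsion from ∂_2 factors > 1: none. So H_1 = Z^3.

H_0 = Z,  H_1 = Z^3.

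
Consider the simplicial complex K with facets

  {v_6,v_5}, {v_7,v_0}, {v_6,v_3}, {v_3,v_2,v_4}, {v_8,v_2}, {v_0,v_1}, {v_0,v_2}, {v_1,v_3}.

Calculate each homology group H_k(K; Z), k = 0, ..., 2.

Order the vertices as v_0 < v_1 < v_2 < v_3 < v_4 < v_5 < v_6 < v_7 < v_8. Listing each simplex with vertices in this order, K has dimension 2 with simplices:

  0-simplices (9): [v_0], [v_1], [v_2], [v_3], [v_4], [v_5], [v_6], [v_7], [v_8]
  1-simplices (10): [v_0,v_1], [v_0,v_2], [v_0,v_7], [v_1,v_3], [v_2,v_3], [v_2,v_4], [v_2,v_8], [v_3,v_4], [v_3,v_6], [v_5,v_6]
  2-simplices (1): [v_2,v_3,v_4]

Hence C_0 ≅ Z^9, C_1 ≅ Z^10, C_2 ≅ Z^1.

∂_1: C_1 → C_0 is given by ∂[p,q] = [q] − [p]. For instance
  ∂[v_2,v_8] = [v_8] − [v_2].
The resulting 9×10 matrix has rank 8, and its Smith normal form has invariant factors (1,1,1,1,1,1,1,1).

The boundary map ∂_2: C_2 → C_1 acts by ∂[p,q,r] = [q,r] − [p,r] + [p,q]. For instance
  ∂[v_2,v_3,v_4] = [v_3,v_4] − [v_2,v_4] + [v_2,v_3].
The 10×1 boundary matrix has rank 1 and Smith normal form diag(1).

Now H_k = ker ∂_k / im ∂_{k+1}, so:

  H_0: rank C_0 − rank ∂_1 = 9 − 8 = 1, and the invariant factors of ∂_1 are all 1, so H_0 ≅ Z.
  H_1: rank ker ∂_1 − rank ∂_2 = (10 − 8) − 1 = 1, and the invariant factors of ∂_2 are all 1, so H_1 ≅ Z.
  H_2: rank ker ∂_2 − rank ∂_3 = (1 − 1) − 0 = 0, and there is no ∂_3, so H_2 ≅ 0.

H_0 = Z,  H_1 = Z,  H_2 = 0.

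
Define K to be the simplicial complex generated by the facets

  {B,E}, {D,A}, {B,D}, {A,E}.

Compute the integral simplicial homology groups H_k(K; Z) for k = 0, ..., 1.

H_0 ≅ Z,  H_1 ≅ Z.

Take the total order A < B < D < E on the vertex set. Then K (dimension 1) consists of the simplices:

  0-simplices (4): A, B, D, E
  1-simplices (4): AD, AE, BD, BE

Hence C_0 ≅ Z^4, C_1 ≅ Z^4.

The boundary map ∂_1: C_1 → C_0 is given by ∂[p,q] = [q] − [p].
The resulting 4×4 matrix has rank 3, and its Smith normal form has invariant factors (1,1,1).

Now H_k = ker ∂_k / im ∂_{k+1}, so:

  H_0: rank C_0 − rank ∂_1 = 4 − 3 = 1, and the invariant factors of ∂_1 are all 1, so H_0 ≅ Z.
  H_1: rank ker ∂_1 − rank ∂_2 = (4 − 3) − 0 = 1, and there is no ∂_2, so H_1 ≅ Z.

As a check, the Euler characteristic is 4 − 4 = 0, which agrees with 1 − 1 = 0.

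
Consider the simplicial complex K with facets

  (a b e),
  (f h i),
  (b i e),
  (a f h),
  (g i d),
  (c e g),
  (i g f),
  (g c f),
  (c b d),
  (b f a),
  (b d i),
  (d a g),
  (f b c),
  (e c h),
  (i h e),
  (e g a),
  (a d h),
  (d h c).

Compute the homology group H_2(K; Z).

K has 9 vertices, 27 edges, 18 triangles.
rank ∂_2 = 17, rank ∂_3 = 0 ⇒ b_2 = 18 − 17 − 0 = 1. So H_2 = Z.

H_2 = Z.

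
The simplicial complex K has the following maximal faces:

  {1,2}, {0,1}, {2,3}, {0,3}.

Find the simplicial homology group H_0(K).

Take the total order 0 < 1 < 2 < 3 on the vertex set. Then K (dimension 1) consists of the simplices:

  0-simplices (4): [0], [1], [2], [3]
  1-simplices (4): [0,1], [0,3], [1,2], [2,3]

Hence C_0 ≅ Z^4, C_1 ≅ Z^4.

The boundary map ∂_1: C_1 → C_0 is given by ∂[p,q] = [q] − [p]. For instance
  ∂[0,1] = [1] − [0].
The resulting 4×4 matrix has rank 3, and its Smith normal form has invariant factors (1,1,1).

Computing H_k = (kernel of ∂_k) / (image of ∂_{k+1}):

  H_0: rank C_0 − rank ∂_1 = 4 − 3 = 1, and the invariant factors of ∂_1 are all 1, so H_0 = Z.

H_0 = Z.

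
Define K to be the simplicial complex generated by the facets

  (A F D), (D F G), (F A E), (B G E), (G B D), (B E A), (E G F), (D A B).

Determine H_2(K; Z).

K has 6 vertices, 12 edges, 8 triangles.
rank ∂_2 = 7, rank ∂_3 = 0 ⇒ b_2 = 8 − 7 − 0 = 1. So H_2 = Z.

H_2 ≅ Z.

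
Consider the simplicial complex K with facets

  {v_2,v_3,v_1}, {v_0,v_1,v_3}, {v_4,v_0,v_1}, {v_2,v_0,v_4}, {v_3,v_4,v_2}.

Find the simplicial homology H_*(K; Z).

We work with the vertex ordering v_0 < v_1 < v_2 < v_3 < v_4. The simplices of K, each written with vertices in increasing order, are:

  0-simplices (5): [v_0], [v_1], [v_2], [v_3], [v_4]
  1-simplices (10): [v_0,v_1], [v_0,v_2], [v_0,v_3], [v_0,v_4], [v_1,v_2], [v_1,v_3], [v_1,v_4], [v_2,v_3], [v_2,v_4], [v_3,v_4]
  2-simplices (5): [v_0,v_1,v_3], [v_0,v_1,v_4], [v_0,v_2,v_4], [v_1,v_2,v_3], [v_2,v_3,v_4]

Hence C_0 ≅ Z^5, C_1 ≅ Z^10, C_2 ≅ Z^5.

The boundary map ∂_1: C_1 → C_0 is given by ∂[p,q] = [q] − [p].
The 5×10 boundary matrix has rank 4 and Smith normal form diag(1,1,1,1).

∂_2: C_2 → C_1 maps a triangle to the signed sum of its edges. For instance
  ∂[v_0,v_2,v_4] = [v_2,v_4] − [v_0,v_4] + [v_0,v_2],
  ∂[v_2,v_3,v_4] = [v_3,v_4] − [v_2,v_4] + [v_2,v_3].
As a 10×5 matrix over Z this has rank 5, with invariant factors (1,1,1,1,1).

Reading off H_k = ker ∂_k / im ∂_{k+1}:

  H_0: rank C_0 − rank ∂_1 = 5 − 4 = 1, and the invariant factors of ∂_1 are all 1, so H_0 = Z.
  H_1: rank ker ∂_1 − rank ∂_2 = (10 − 4) − 5 = 1, and the invariant factors of ∂_2 are all 1, so H_1 = Z.
  H_2: rank ker ∂_2 − rank ∂_3 = (5 − 5) − 0 = 0, and there is no ∂_3, so H_2 = 0.

As a check, the Euler characteristic is 5 − 10 + 5 = 0, which agrees with 1 − 1 + 0 = 0.

H_0 ≅ Z,  H_1 ≅ Z,  H_2 = 0.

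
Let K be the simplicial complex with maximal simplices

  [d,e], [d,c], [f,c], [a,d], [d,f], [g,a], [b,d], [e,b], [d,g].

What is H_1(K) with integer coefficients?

H_1 ≅ Z^3.

K has 7 vertices, 9 edges.
rank ∂_1 = 6, rank ∂_2 = 0 ⇒ b_1 = 9 − 6 − 0 = 3. So H_1 ≅ Z^3.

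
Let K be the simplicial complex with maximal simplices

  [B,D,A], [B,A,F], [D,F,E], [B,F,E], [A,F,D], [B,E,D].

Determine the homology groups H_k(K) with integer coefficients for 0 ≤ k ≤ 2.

H_0 ≅ Z,  H_1 = 0,  H_2 ≅ Z.

Fix the vertex order A < B < D < E < F and write every simplex with vertices in increasing order. Then dim K = 2 and the simplices of K are:

  0-simplices (5): A, B, D, E, F
  1-simplices (9): AB, AD, AF, BD, BE, BF, DE, DF, EF
  2-simplices (6): ABD, ABF, ADF, BDE, BEF, DEF

giving chain groups C_0 ≅ Z^5, C_1 ≅ Z^9, C_2 ≅ Z^6.

The boundary map ∂_1: C_1 → C_0 sends each edge [p,q] (with p < q) to q − p. For instance
  ∂AB = B − A.
The resulting 5×9 matrix has rank 4, and its Smith normal form has invariant factors (1,1,1,1).

The boundary map ∂_2: C_2 → C_1 sends each 2-simplex [p,q,r] to [q,r] − [p,r] + [p,q]. For instance
  ∂BEF = EF − BF + BE,
  ∂DEF = EF − DF + DE.
The resulting 9×6 matrix has rank 5, and its Smith normal form has invariant factors (1,1,1,1,1).

Now H_k = ker ∂_k / im ∂_{k+1}, so:

  H_0: rank C_0 − rank ∂_1 = 5 − 4 = 1, and the invariant factors of ∂_1 are all 1, so H_0 ≅ Z.
  H_1: rank ker ∂_1 − rank ∂_2 = (9 − 4) − 5 = 0, and the invariant factors of ∂_2 are all 1, so H_1 ≅ 0.
  H_2: rank ker ∂_2 − rank ∂_3 = (6 − 5) − 0 = 1, and there is no ∂_3, so H_2 ≅ Z.

As a check, the Euler characteristic is 5 − 9 + 6 = 2, which agrees with 1 − 0 + 1 = 2.
(K is a triangulation of the 2-sphere S^2.)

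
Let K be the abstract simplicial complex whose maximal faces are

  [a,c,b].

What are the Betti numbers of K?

b_0 = 1, b_1 = 0, b_2 = 0.

Take the total order a < b < c on the vertex set. Then K (dimension 2) consists of the simplices:

  0-simplices (3): a, b, c
  1-simplices (3): ab, ac, bc
  2-simplices (1): abc

giving chain groups C_0 ≅ Z^3, C_1 ≅ Z^3, C_2 ≅ Z^1.

Boundary ∂_1: C_1 → C_0 is given by ∂[p,q] = [q] − [p]. For instance
  ∂bc = c − b.
The resulting 3×3 matrix has rank 2, and its Smith normal form has invariant factors (1,1).

∂_2: C_2 → C_1 sends each 2-simplex [p,q,r] to [q,r] − [p,r] + [p,q]. For instance
  ∂abc = bc − ac + ab.
This gives a 3×1 integer matrix of rank 1; reducing to Smith normal form yields diagonal entries (1).

From H_k ≅ ker(∂_k) / im(∂_{k+1}) we obtain:

  H_0: rank C_0 − rank ∂_1 = 3 − 2 = 1, and the invariant factors of ∂_1 are all 1, so H_0 = Z.
  H_1: rank ker ∂_1 − rank ∂_2 = (3 − 2) − 1 = 0, and the invariant factors of ∂_2 are all 1, so H_1 = 0.
  H_2: rank ker ∂_2 − rank ∂_3 = (1 − 1) − 0 = 0, and there is no ∂_3, so H_2 = 0.

As a check, the Euler characteristic is 3 − 3 + 1 = 1, which agrees with 1 − 0 + 0 = 1.
(K is a triangulation of the 2-simplex.)

Hence the Betti numbers are b_0 = 1, b_1 = 0, b_2 = 0.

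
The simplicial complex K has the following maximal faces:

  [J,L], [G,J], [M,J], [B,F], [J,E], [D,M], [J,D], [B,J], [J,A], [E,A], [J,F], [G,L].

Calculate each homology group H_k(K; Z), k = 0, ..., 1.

H_0 ≅ Z,  H_1 ≅ Z^4.

We work with the vertex ordering A < B < D < E < F < G < J < L < M. The simplices of K, each written with vertices in increasing order, are:

  0-simplices (9): A, B, D, E, F, G, J, L, M
  1-simplices (12): AE, AJ, BF, BJ, DJ, DM, EJ, FJ, GJ, GL, JL, JM

so the chain groups are C_0 ≅ Z^9, C_1 ≅ Z^12.

∂_1: C_1 → C_0 maps an edge to its endpoints' difference, ∂[p,q] = q − p. For instance
  ∂JM = M − J.
As a 9×12 matrix over Z this has rank 8, with invariant factors (1,1,1,1,1,1,1,1).

Computing H_k = (kernel of ∂_k) / (image of ∂_{k+1}):

  H_0: rank C_0 − rank ∂_1 = 9 − 8 = 1, and the invariant factors of ∂_1 are all 1, so H_0 = Z.
  H_1: rank ker ∂_1 − rank ∂_2 = (12 − 8) − 0 = 4, and there is no ∂_2, so H_1 = Z^4.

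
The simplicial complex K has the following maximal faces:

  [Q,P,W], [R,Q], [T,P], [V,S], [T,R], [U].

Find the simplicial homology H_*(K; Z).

Take the total order P < Q < R < S < T < U < V < W on the vertex set. Then K (dimension 2) consists of the simplices:

  0-simplices (8): P, Q, R, S, T, U, V, W
  1-simplices (7): PQ, PT, PW, QR, QW, RT, SV
  2-simplices (1): PQW

giving chain groups C_0 ≅ Z^8, C_1 ≅ Z^7, C_2 ≅ Z^1.

Boundary ∂_1: C_1 → C_0 maps an edge to its endpoints' difference, ∂[p,q] = q − p. For instance
  ∂PW = W − P.
As a 8×7 matrix over Z this has rank 5, with invariant factors (1,1,1,1,1).

Boundary ∂_2: C_2 → C_1 acts by ∂[p,q,r] = [q,r] − [p,r] + [p,q]. For instance
  ∂PQW = QW − PW + PQ.
The 7×1 boundary matrix has rank 1 and Smith normal form diag(1).

Computing H_k = (kernel of ∂_k) / (image of ∂_{k+1}):

  H_0: rank C_0 − rank ∂_1 = 8 − 5 = 3, and the invariant factors of ∂_1 are all 1, so H_0 ≅ Z^3.
  H_1: rank ker ∂_1 − rank ∂_2 = (7 − 5) − 1 = 1, and the invariant factors of ∂_2 are all 1, so H_1 ≅ Z.
  H_2: rank ker ∂_2 − rank ∂_3 = (1 − 1) − 0 = 0, and there is no ∂_3, so H_2 ≅ 0.

As a check, the Euler characteristic is 8 − 7 + 1 = 2, which agrees with 3 − 1 + 0 = 2.

H_0 = Z^3,  H_1 = Z,  H_2 = 0.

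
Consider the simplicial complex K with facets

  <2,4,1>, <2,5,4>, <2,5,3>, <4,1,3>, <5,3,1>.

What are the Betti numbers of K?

Fix the vertex order 1 < 2 < 3 < 4 < 5 and write every simplex with vertices in increasing order. Then dim K = 2 and the simplices of K are:

  0-simplices (5): [1], [2], [3], [4], [5]
  1-simplices (10): [1,2], [1,3], [1,4], [1,5], [2,3], [2,4], [2,5], [3,4], [3,5], [4,5]
  2-simplices (5): [1,2,4], [1,3,4], [1,3,5], [2,3,5], [2,4,5]

Hence C_0 ≅ Z^5, C_1 ≅ Z^10, C_2 ≅ Z^5.

∂_1: C_1 → C_0 maps an edge to its endpoints' difference, ∂[p,q] = q − p. For instance
  ∂[2,4] = [4] − [2].
The resulting 5×10 matrix has rank 4, and its Smith normal form has invariant factors (1,1,1,1).

The boundary map ∂_2: C_2 → C_1 maps a triangle to the signed sum of its edges. For instance
  ∂[2,4,5] = [4,5] − [2,5] + [2,4],
  ∂[2,3,5] = [3,5] − [2,5] + [2,3].
The 10×5 boundary matrix has rank 5 and Smith normal form diag(1,1,1,1,1).

Reading off H_k = ker ∂_k / im ∂_{k+1}:

  H_0: rank C_0 − rank ∂_1 = 5 − 4 = 1, and the invariant factors of ∂_1 are all 1, so H_0 ≅ Z.
  H_1: rank ker ∂_1 − rank ∂_2 = (10 − 4) − 5 = 1, and the invariant factors of ∂_2 are all 1, so H_1 ≅ Z.
  H_2: rank ker ∂_2 − rank ∂_3 = (5 − 5) − 0 = 0, and there is no ∂_3, so H_2 ≅ 0.

As a check, the Euler characteristic is 5 − 10 + 5 = 0, which agrees with 1 − 1 + 0 = 0.

Hence the Betti numbers are b_0 = 1, b_1 = 1, b_2 = 0.

b_0 = 1, b_1 = 1, b_2 = 0.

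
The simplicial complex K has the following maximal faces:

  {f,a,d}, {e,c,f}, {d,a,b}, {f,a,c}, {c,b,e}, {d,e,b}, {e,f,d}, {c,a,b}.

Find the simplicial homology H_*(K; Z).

H_0 ≅ Z,  H_1 = 0,  H_2 ≅ Z.

Fix the vertex order a < b < c < d < e < f and write every simplex with vertices in increasing order. Then dim K = 2 and the simplices of K are:

  0-simplices (6): a, b, c, d, e, f
  1-simplices (12): ab, ac, ad, af, bc, bd, be, ce, cf, de, df, ef
  2-simplices (8): abc, abd, acf, adf, bce, bde, cef, def

Hence C_0 ≅ Z^6, C_1 ≅ Z^12, C_2 ≅ Z^8.

Boundary ∂_1: C_1 → C_0 is given by ∂[p,q] = [q] − [p]. For instance
  ∂ef = f − e.
As a 6×12 matrix over Z this has rank 5, with invariant factors (1,1,1,1,1).

∂_2: C_2 → C_1 sends each 2-simplex [p,q,r] to [q,r] − [p,r] + [p,q]. For instance
  ∂abd = bd − ad + ab,
  ∂def = ef − df + de.
The 12×8 boundary matrix has rank 7 and Smith normal form diag(1,1,1,1,1,1,1).

From H_k ≅ ker(∂_k) / im(∂_{k+1}) we obtain:

  H_0: rank C_0 − rank ∂_1 = 6 − 5 = 1, and the invariant factors of ∂_1 are all 1, so H_0 ≅ Z.
  H_1: rank ker ∂_1 − rank ∂_2 = (12 − 5) − 7 = 0, and the invariant factors of ∂_2 are all 1, so H_1 ≅ 0.
  H_2: rank ker ∂_2 − rank ∂_3 = (8 − 7) − 0 = 1, and there is no ∂_3, so H_2 ≅ Z.

(K is a triangulation of the 2-sphere S^2.)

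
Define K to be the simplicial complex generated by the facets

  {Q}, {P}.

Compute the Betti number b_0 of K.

We work with the vertex ordering P < Q. The simplices of K, each written with vertices in increasing order, are:

  0-simplices (2): P, Q

giving chain groups C_0 ≅ Z^2.

Reading off H_k = ker ∂_k / im ∂_{k+1}:

  H_0: rank C_0 − rank ∂_1 = 2 − 0 = 2, and there is no ∂_1, so H_0 ≅ Z^2.

Hence the Betti numbers are b_0 = 2.

b_0 = 2.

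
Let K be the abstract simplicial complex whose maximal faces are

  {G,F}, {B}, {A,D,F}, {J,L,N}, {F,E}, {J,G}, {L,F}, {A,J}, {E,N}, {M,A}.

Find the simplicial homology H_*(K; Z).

Fix the vertex order A < B < D < E < F < G < J < L < M < N and write every simplex with vertices in increasing order. Then dim K = 2 and the simplices of K are:

  0-simplices (10): A, B, D, E, F, G, J, L, M, N
  1-simplices (13): AD, AF, AJ, AM, DF, EF, EN, FG, FL, GJ, JL, JN, LN
  2-simplices (2): ADF, JLN

Hence C_0 ≅ Z^10, C_1 ≅ Z^13, C_2 ≅ Z^2.

The boundary map ∂_1: C_1 → C_0 sends each edge [p,q] (with p < q) to q − p.
As a 10×13 matrix over Z this has rank 8, with invariant factors (1,1,1,1,1,1,1,1).

Boundary ∂_2: C_2 → C_1 sends each 2-simplex [p,q,r] to [q,r] − [p,r] + [p,q]. For instance
  ∂ADF = DF − AF + AD,
  ∂JLN = LN − JN + JL.
The resulting 13×2 matrix has rank 2, and its Smith normal form has invariant factors (1,1).

Computing H_k = (kernel of ∂_k) / (image of ∂_{k+1}):

  H_0: rank C_0 − rank ∂_1 = 10 − 8 = 2, and the invariant factors of ∂_1 are all 1, so H_0 ≅ Z^2.
  H_1: rank ker ∂_1 − rank ∂_2 = (13 − 8) − 2 = 3, and the invariant factors of ∂_2 are all 1, so H_1 ≅ Z^3.
  H_2: rank ker ∂_2 − rank ∂_3 = (2 − 2) − 0 = 0, and there is no ∂_3, so H_2 ≅ 0.

H_0 ≅ Z^2,  H_1 ≅ Z^3,  H_2 = 0.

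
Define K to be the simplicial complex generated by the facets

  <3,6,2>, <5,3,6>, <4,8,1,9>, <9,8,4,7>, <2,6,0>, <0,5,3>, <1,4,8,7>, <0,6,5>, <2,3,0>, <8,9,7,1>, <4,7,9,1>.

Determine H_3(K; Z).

Take the total order 0 < 1 < 2 < 3 < 4 < 5 < 6 < 7 < 8 < 9 on the vertex set. Then K (dimension 3) consists of the simplices:

  0-simplices (10): [0], [1], [2], [3], [4], [5], [6], [7], [8], [9]
  1-simplices (19): [0,2], [0,3], [0,5], [0,6], [1,4], [1,7], [1,8], [1,9], [2,3], [2,6], [3,5], [3,6], [4,7], [4,8], [4,9], [5,6], [7,8], [7,9], [8,9]
  2-simplices (16): [0,2,3], [0,2,6], [0,3,5], [0,5,6], [1,4,7], [1,4,8], [1,4,9], [1,7,8], [1,7,9], [1,8,9], [2,3,6], [3,5,6], [4,7,8], [4,7,9], [4,8,9], [7,8,9]
  3-simplices (5): [1,4,7,8], [1,4,7,9], [1,4,8,9], [1,7,8,9], [4,7,8,9]

so the chain groups are C_0 ≅ Z^10, C_1 ≅ Z^19, C_2 ≅ Z^16, C_3 ≅ Z^5.

The boundary map ∂_1: C_1 → C_0 sends each edge [p,q] (with p < q) to q − p. For instance
  ∂[1,7] = [7] − [1].
The 10×19 boundary matrix has rank 8 and Smith normal form diag(1,1,1,1,1,1,1,1).

The boundary map ∂_2: C_2 → C_1 sends each 2-simplex [p,q,r] to [q,r] − [p,r] + [p,q]. For instance
  ∂[0,2,6] = [2,6] − [0,6] + [0,2],
  ∂[1,4,7] = [4,7] − [1,7] + [1,4].
This gives a 19×16 integer matrix of rank 11; reducing to Smith normal form yields diagonal entries (1,1,1,1,1,1,1,1,1,1,1).

∂_3: C_3 → C_2 sends each 3-simplex σ to the alternating sum Σ_i (−1)^i (σ with its i-th vertex removed). For instance
  ∂[4,7,8,9] = [7,8,9] − [4,8,9] + [4,7,9] − [4,7,8],
  ∂[1,4,7,8] = [4,7,8] − [1,7,8] + [1,4,8] − [1,4,7].
As a 16×5 matrix over Z this has rank 4, with invariant factors (1,1,1,1).

Computing H_k = (kernel of ∂_k) / (image of ∂_{k+1}):

  H_3: rank ker ∂_3 − rank ∂_4 = (5 − 4) − 0 = 1, and there is no ∂_4, so H_3 = Z.

H_3 = Z.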